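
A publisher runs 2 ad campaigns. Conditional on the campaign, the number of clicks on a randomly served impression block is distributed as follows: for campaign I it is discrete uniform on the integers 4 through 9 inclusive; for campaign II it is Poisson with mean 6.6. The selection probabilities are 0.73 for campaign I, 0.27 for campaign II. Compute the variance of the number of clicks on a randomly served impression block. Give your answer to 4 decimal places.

Per component, I: μ=6.5, E[X²]=45.1667; II: μ=6.6, E[X²]=50.16.
E[X] = 0.73·6.5 + 0.27·6.6 = 6.527.
E[X²] = 0.73·45.1667 + 0.27·50.16 = 46.5149.
Var(X) = E[X²] − (E[X])² = 46.5149 − 42.6017 = 3.91314.

3.9131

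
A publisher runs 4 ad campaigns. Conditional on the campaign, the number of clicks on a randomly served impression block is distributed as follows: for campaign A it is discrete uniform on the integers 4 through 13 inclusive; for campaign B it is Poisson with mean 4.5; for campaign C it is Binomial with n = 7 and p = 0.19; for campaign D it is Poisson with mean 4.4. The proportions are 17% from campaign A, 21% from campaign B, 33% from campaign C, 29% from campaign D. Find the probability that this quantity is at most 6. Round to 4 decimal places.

Conditional on each campaign, P(X ≤ 6): A: 0.3; B: 0.831051; C: 0.999991; D: 0.843645.
By total probability, P(X ≤ 6) = 0.17·0.3 + 0.21·0.831051 + 0.33·0.999991 + 0.29·0.843645 = 0.800175.

0.8002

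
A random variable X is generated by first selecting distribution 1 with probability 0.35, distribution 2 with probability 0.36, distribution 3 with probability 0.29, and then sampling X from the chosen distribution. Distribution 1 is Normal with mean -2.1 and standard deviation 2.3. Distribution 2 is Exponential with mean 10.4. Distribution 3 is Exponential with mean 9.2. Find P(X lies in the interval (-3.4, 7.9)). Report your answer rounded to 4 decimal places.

0.6086

Conditional on each component, P(-3.4 < X < 7.9): 1: 0.71403; 2: 0.532154; 3: 0.576286.
By total probability, P(-3.4 < X < 7.9) = 0.35·0.71403 + 0.36·0.532154 + 0.29·0.576286 = 0.608609.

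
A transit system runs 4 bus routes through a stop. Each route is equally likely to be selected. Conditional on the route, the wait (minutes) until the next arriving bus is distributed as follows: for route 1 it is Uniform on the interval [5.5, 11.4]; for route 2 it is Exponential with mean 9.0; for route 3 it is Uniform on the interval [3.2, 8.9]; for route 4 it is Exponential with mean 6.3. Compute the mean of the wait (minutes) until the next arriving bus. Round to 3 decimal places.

7.450

Component means — 1: 8.45; 2: 9; 3: 6.05; 4: 6.3.
E[X] = 0.25·8.45 + 0.25·9 + 0.25·6.05 + 0.25·6.3 = 7.45.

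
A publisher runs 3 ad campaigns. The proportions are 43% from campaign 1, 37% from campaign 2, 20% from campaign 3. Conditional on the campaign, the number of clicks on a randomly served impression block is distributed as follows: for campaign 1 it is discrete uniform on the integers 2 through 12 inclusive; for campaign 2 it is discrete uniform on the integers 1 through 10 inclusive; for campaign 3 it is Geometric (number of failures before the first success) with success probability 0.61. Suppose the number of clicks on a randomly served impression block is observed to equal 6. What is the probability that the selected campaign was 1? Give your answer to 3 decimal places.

Likelihoods P(X=6 | ·): 1: 0.0909091; 2: 0.1; 3: 0.00214643.
Posterior ∝ prior × likelihood. Numerator for 1: 0.43·0.0909091 = 0.0390909.
Normalizing constant: 0.43·0.0909091 + 0.37·0.1 + 0.2·0.00214643 = 0.0765202.
P(1 | observation) = 0.0390909 / 0.0765202 = 0.510857.

0.511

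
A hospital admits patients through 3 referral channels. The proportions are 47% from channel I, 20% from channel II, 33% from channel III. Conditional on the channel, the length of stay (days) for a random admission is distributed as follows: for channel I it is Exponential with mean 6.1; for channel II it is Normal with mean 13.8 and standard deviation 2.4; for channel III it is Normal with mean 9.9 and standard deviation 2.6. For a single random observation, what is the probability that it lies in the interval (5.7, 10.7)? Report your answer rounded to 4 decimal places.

0.3102

Conditional on each channel, P(5.7 < X < 10.7): I: 0.219748; II: 0.0978672; III: 0.567728.
By total probability, P(5.7 < X < 10.7) = 0.47·0.219748 + 0.2·0.0978672 + 0.33·0.567728 = 0.310205.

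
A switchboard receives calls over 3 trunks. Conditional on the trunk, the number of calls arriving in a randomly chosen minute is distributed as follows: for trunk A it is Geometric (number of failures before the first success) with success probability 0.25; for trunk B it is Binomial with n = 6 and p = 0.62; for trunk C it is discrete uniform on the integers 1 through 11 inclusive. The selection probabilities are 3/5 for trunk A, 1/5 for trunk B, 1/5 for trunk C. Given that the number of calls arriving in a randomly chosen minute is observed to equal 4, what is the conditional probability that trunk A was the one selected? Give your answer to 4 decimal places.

0.3661

Likelihoods P(X=4 | ·): A: 0.0791016; B: 0.320055; C: 0.0909091.
Posterior ∝ prior × likelihood. Numerator for A: 0.6·0.0791016 = 0.0474609.
Normalizing constant: 0.6·0.0791016 + 0.2·0.320055 + 0.2·0.0909091 = 0.129654.
P(A | observation) = 0.0474609 / 0.129654 = 0.366059.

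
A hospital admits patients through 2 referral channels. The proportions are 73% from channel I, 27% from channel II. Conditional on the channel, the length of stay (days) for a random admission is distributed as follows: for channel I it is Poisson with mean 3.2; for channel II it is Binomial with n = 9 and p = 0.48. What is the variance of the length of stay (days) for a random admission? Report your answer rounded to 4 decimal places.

3.1898

Per component, I: μ=3.2, E[X²]=13.44; II: μ=4.32, E[X²]=20.9088.
E[X] = 0.73·3.2 + 0.27·4.32 = 3.5024.
E[X²] = 0.73·13.44 + 0.27·20.9088 = 15.4566.
Var(X) = E[X²] − (E[X])² = 15.4566 − 12.2668 = 3.18977.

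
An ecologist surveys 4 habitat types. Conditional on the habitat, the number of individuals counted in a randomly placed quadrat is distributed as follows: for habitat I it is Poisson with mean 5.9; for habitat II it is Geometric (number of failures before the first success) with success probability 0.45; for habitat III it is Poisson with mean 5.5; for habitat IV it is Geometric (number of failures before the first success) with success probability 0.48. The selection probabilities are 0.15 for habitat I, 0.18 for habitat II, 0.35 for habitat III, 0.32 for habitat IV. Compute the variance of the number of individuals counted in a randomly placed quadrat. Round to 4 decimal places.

Per component, I: μ=5.9, E[X²]=40.71; II: μ=1.22222, E[X²]=4.20988; III: μ=5.5, E[X²]=35.75; IV: μ=1.08333, E[X²]=3.43056.
E[X] = 0.15·5.9 + 0.18·1.22222 + 0.35·5.5 + 0.32·1.08333 = 3.37667.
E[X²] = 0.15·40.71 + 0.18·4.20988 + 0.35·35.75 + 0.32·3.43056 = 20.4746.
Var(X) = E[X²] − (E[X])² = 20.4746 − 11.4019 = 9.07268.

9.0727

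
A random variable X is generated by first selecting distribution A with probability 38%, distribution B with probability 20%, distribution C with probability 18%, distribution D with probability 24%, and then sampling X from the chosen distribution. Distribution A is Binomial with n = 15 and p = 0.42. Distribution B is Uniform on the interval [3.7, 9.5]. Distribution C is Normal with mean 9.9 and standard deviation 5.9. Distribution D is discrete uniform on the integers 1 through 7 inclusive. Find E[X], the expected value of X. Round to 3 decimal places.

Component means — A: 6.3; B: 6.6; C: 9.9; D: 4.
E[X] = 0.38·6.3 + 0.2·6.6 + 0.18·9.9 + 0.24·4 = 6.456.

6.456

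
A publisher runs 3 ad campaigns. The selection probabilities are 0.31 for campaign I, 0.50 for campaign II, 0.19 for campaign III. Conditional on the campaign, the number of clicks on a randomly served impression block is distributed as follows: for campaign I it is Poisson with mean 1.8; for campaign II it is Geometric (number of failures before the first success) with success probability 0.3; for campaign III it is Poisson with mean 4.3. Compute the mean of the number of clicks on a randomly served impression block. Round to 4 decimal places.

2.5417

Component means — I: 1.8; II: 2.33333; III: 4.3.
E[X] = 0.31·1.8 + 0.5·2.33333 + 0.19·4.3 = 2.54167.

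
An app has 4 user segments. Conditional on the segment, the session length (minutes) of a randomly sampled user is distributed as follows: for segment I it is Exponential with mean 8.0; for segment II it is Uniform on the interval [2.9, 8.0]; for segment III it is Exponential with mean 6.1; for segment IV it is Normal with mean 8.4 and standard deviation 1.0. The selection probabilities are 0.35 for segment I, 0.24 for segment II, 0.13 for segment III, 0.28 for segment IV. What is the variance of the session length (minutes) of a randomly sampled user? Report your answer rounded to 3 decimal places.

Per component, I: μ=8, E[X²]=128; II: μ=5.45, E[X²]=31.87; III: μ=6.1, E[X²]=74.42; IV: μ=8.4, E[X²]=71.56.
E[X] = 0.35·8 + 0.24·5.45 + 0.13·6.1 + 0.28·8.4 = 7.253.
E[X²] = 0.35·128 + 0.24·31.87 + 0.13·74.42 + 0.28·71.56 = 82.1602.
Var(X) = E[X²] − (E[X])² = 82.1602 − 52.606 = 29.5542.

29.554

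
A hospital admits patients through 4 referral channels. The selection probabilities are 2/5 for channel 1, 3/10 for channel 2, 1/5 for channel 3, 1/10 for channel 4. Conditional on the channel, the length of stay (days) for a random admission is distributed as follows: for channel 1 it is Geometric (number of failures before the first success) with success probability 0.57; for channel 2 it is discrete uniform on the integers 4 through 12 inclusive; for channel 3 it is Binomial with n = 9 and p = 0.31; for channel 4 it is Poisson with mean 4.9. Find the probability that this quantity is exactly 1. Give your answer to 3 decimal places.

0.130

Conditional on each channel, P(X = 1): 1: 0.2451; 2: 0; 3: 0.14335; 4: 0.0364883.
By total probability, P(X = 1) = 0.4·0.2451 + 0.3·0 + 0.2·0.14335 + 0.1·0.0364883 = 0.130359.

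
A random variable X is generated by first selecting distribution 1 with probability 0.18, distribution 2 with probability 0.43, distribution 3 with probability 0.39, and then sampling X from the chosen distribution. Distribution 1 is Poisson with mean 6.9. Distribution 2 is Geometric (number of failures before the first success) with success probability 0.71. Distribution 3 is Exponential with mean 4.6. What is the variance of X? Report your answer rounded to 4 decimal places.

16.3211

Per component, 1: μ=6.9, E[X²]=54.51; 2: μ=0.408451, E[X²]=0.742115; 3: μ=4.6, E[X²]=42.32.
E[X] = 0.18·6.9 + 0.43·0.408451 + 0.39·4.6 = 3.21163.
E[X²] = 0.18·54.51 + 0.43·0.742115 + 0.39·42.32 = 26.6357.
Var(X) = E[X²] − (E[X])² = 26.6357 − 10.3146 = 16.3211.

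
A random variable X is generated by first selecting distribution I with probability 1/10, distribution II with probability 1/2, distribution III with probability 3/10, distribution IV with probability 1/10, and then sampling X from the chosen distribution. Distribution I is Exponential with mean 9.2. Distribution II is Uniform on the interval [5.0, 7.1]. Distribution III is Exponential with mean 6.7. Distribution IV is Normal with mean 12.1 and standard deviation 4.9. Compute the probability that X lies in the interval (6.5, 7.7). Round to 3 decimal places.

Conditional on each component, P(6.5 < X < 7.7): I: 0.0603308; II: 0.285714; III: 0.0621533; IV: 0.0580547.
By total probability, P(6.5 < X < 7.7) = 0.1·0.0603308 + 0.5·0.285714 + 0.3·0.0621533 + 0.1·0.0580547 = 0.173342.

0.173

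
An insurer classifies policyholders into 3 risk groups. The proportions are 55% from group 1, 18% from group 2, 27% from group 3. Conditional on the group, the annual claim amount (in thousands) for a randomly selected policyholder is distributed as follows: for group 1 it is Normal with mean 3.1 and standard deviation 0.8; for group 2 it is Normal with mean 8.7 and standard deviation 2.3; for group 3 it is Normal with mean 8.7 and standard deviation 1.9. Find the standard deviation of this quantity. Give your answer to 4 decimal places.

3.1687

Per component, 1: μ=3.1, E[X²]=10.25; 2: μ=8.7, E[X²]=80.98; 3: μ=8.7, E[X²]=79.3.
E[X] = 0.55·3.1 + 0.18·8.7 + 0.27·8.7 = 5.62.
E[X²] = 0.55·10.25 + 0.18·80.98 + 0.27·79.3 = 41.6249.
Var(X) = E[X²] − (E[X])² = 41.6249 − 31.5844 = 10.0405.
SD(X) = √10.0405 = 3.16867.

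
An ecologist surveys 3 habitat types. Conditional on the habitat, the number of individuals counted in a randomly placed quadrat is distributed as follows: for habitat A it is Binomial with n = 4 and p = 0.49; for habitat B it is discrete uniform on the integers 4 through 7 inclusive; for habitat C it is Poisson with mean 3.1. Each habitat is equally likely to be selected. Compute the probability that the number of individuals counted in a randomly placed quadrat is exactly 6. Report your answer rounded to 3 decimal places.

0.102

Conditional on each habitat, P(X = 6): A: 0; B: 0.25; C: 0.0555296.
By total probability, P(X = 6) = 0.333333·0 + 0.333333·0.25 + 0.333333·0.0555296 = 0.101843.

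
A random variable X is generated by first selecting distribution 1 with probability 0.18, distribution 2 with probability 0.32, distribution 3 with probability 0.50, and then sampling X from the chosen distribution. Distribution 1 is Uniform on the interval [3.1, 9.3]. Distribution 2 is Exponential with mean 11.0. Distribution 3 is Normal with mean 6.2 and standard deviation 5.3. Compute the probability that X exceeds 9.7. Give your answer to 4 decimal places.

Conditional on each component, P(X > 9.7): 1: 0; 2: 0.414029; 3: 0.254506.
By total probability, P(X > 9.7) = 0.18·0 + 0.32·0.414029 + 0.5·0.254506 = 0.259742.

0.2597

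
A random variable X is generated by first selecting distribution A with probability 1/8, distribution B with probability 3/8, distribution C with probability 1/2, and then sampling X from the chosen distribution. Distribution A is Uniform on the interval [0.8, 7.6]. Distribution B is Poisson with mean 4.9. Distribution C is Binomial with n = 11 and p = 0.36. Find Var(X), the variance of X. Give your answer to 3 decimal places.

3.779

Per component, A: μ=4.2, E[X²]=21.4933; B: μ=4.9, E[X²]=28.91; C: μ=3.96, E[X²]=18.216.
E[X] = 0.125·4.2 + 0.375·4.9 + 0.5·3.96 = 4.3425.
E[X²] = 0.125·21.4933 + 0.375·28.91 + 0.5·18.216 = 22.6359.
Var(X) = E[X²] − (E[X])² = 22.6359 − 18.8573 = 3.77861.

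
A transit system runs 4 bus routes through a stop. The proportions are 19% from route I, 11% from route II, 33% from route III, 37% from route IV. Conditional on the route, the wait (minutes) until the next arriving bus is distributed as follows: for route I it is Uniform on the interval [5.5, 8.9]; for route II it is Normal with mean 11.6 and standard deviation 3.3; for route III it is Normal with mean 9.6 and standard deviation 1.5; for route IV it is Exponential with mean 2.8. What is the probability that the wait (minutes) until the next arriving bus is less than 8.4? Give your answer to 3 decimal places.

Conditional on each route, P(X < 8.4): I: 0.852941; II: 0.166099; III: 0.211855; IV: 0.950213.
By total probability, P(X < 8.4) = 0.19·0.852941 + 0.11·0.166099 + 0.33·0.211855 + 0.37·0.950213 = 0.601821.

0.602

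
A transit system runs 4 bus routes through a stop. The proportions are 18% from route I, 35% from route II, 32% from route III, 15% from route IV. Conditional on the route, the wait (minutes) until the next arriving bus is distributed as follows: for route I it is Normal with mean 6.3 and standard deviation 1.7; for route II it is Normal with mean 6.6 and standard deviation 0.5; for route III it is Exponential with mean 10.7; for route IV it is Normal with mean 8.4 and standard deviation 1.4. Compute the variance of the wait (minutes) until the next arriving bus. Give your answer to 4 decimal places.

41.0851

Per component, I: μ=6.3, E[X²]=42.58; II: μ=6.6, E[X²]=43.81; III: μ=10.7, E[X²]=228.98; IV: μ=8.4, E[X²]=72.52.
E[X] = 0.18·6.3 + 0.35·6.6 + 0.32·10.7 + 0.15·8.4 = 8.128.
E[X²] = 0.18·42.58 + 0.35·43.81 + 0.32·228.98 + 0.15·72.52 = 107.149.
Var(X) = E[X²] − (E[X])² = 107.149 − 66.0644 = 41.0851.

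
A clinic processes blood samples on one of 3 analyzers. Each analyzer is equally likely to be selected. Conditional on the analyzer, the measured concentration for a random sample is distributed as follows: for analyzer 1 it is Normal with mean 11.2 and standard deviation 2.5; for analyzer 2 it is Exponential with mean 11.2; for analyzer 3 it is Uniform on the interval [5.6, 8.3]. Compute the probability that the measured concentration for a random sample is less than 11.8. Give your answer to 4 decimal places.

0.7487

Conditional on each analyzer, P(X < 11.8): 1: 0.594835; 2: 0.65131; 3: 1.
By total probability, P(X < 11.8) = 0.333333·0.594835 + 0.333333·0.65131 + 0.333333·1 = 0.748715.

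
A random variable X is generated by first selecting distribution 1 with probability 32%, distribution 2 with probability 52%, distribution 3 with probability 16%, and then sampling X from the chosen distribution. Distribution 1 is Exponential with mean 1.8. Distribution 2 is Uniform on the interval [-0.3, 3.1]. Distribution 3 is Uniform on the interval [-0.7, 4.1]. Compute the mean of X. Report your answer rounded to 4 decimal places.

1.5760

Component means — 1: 1.8; 2: 1.4; 3: 1.7.
E[X] = 0.32·1.8 + 0.52·1.4 + 0.16·1.7 = 1.576.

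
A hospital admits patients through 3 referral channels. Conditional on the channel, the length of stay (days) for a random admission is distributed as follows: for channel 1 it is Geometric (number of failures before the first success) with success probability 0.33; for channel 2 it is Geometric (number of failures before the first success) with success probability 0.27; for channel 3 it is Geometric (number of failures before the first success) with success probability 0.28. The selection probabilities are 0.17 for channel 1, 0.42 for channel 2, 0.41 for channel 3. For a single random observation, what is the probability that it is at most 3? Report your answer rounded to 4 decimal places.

0.7363

Conditional on each channel, P(X ≤ 3): 1: 0.798489; 2: 0.716018; 3: 0.731261.
By total probability, P(X ≤ 3) = 0.17·0.798489 + 0.42·0.716018 + 0.41·0.731261 = 0.736288.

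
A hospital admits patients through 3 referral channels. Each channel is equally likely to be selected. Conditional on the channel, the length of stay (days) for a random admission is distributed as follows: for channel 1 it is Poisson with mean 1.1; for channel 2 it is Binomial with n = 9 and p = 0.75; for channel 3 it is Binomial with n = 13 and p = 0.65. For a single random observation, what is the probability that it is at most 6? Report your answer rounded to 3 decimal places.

Conditional on each channel, P(X ≤ 6): 1: 0.999851; 2: 0.399323; 3: 0.129468.
By total probability, P(X ≤ 6) = 0.333333·0.999851 + 0.333333·0.399323 + 0.333333·0.129468 = 0.509547.

0.510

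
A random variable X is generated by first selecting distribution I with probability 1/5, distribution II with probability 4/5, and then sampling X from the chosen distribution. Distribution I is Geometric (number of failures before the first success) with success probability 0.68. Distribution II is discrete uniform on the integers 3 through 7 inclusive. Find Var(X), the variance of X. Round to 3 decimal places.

5.021

Per component, I: μ=0.470588, E[X²]=0.913495; II: μ=5, E[X²]=27.
E[X] = 0.2·0.470588 + 0.8·5 = 4.09412.
E[X²] = 0.2·0.913495 + 0.8·27 = 21.7827.
Var(X) = E[X²] − (E[X])² = 21.7827 − 16.7618 = 5.0209.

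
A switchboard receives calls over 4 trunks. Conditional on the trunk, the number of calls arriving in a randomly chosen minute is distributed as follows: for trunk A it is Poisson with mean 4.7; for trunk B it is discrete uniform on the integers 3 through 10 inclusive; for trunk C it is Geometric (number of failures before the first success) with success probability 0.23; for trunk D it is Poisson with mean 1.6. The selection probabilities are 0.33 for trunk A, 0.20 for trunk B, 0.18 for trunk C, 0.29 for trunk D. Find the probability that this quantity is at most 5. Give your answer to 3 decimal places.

0.726

Conditional on each trunk, P(X ≤ 5): A: 0.668438; B: 0.375; C: 0.791578; D: 0.99396.
By total probability, P(X ≤ 5) = 0.33·0.668438 + 0.2·0.375 + 0.18·0.791578 + 0.29·0.99396 = 0.726317.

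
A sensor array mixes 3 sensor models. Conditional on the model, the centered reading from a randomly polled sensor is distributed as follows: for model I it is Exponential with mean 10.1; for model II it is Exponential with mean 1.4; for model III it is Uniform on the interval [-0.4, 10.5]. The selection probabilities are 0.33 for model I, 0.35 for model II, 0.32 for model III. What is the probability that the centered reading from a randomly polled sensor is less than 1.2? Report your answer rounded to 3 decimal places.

Conditional on each model, P(X < 1.2): I: 0.112025; II: 0.575627; III: 0.146789.
By total probability, P(X < 1.2) = 0.33·0.112025 + 0.35·0.575627 + 0.32·0.146789 = 0.28541.

0.285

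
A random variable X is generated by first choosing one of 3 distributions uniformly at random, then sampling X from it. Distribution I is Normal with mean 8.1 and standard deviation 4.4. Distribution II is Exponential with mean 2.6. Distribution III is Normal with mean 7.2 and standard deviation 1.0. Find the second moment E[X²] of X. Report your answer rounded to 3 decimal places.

For each component E[X²] = Var + (mean)², giving I: 84.97; II: 13.52; III: 52.84.
Overall E[X²] = 0.333333·84.97 + 0.333333·13.52 + 0.333333·52.84 = 50.4433.

50.443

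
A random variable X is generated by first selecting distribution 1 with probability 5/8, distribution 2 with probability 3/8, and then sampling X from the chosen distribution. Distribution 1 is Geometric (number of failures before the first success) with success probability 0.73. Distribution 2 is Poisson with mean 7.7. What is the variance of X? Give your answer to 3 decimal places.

Per component, 1: μ=0.369863, E[X²]=0.64346; 2: μ=7.7, E[X²]=66.99.
E[X] = 0.625·0.369863 + 0.375·7.7 = 3.11866.
E[X²] = 0.625·0.64346 + 0.375·66.99 = 25.5234.
Var(X) = E[X²] − (E[X])² = 25.5234 − 9.72607 = 15.7973.

15.797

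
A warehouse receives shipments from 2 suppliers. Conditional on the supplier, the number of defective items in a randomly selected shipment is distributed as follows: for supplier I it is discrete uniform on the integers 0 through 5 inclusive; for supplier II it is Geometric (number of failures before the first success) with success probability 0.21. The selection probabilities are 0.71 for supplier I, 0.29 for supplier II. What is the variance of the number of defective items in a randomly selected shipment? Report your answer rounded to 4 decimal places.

7.5937

Per component, I: μ=2.5, E[X²]=9.16667; II: μ=3.7619, E[X²]=32.0658.
E[X] = 0.71·2.5 + 0.29·3.7619 = 2.86595.
E[X²] = 0.71·9.16667 + 0.29·32.0658 = 15.8074.
Var(X) = E[X²] − (E[X])² = 15.8074 − 8.21368 = 7.59372.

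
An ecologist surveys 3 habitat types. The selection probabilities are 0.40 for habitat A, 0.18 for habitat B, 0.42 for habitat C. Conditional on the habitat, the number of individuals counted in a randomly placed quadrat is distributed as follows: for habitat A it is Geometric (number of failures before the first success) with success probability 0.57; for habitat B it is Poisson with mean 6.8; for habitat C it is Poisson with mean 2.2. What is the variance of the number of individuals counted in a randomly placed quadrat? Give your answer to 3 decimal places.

7.260

Per component, A: μ=0.754386, E[X²]=1.89258; B: μ=6.8, E[X²]=53.04; C: μ=2.2, E[X²]=7.04.
E[X] = 0.4·0.754386 + 0.18·6.8 + 0.42·2.2 = 2.44975.
E[X²] = 0.4·1.89258 + 0.18·53.04 + 0.42·7.04 = 13.261.
Var(X) = E[X²] − (E[X])² = 13.261 − 6.0013 = 7.25974.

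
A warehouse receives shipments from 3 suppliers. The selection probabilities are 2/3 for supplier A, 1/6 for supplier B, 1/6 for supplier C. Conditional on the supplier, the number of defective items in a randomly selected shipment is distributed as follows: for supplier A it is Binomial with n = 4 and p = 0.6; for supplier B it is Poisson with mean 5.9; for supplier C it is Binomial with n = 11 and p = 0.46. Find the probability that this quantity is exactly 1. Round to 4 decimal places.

Conditional on each supplier, P(X = 1): A: 0.1536; B: 0.0161627; C: 0.0106681.
By total probability, P(X = 1) = 0.666667·0.1536 + 0.166667·0.0161627 + 0.166667·0.0106681 = 0.106872.

0.1069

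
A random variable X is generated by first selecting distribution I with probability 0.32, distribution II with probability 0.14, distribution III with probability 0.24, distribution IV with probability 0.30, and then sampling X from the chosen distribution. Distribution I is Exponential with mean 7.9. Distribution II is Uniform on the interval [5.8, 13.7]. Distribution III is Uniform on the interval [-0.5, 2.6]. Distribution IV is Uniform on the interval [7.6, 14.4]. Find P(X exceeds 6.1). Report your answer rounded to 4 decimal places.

Conditional on each component, P(X > 6.1): I: 0.462018; II: 0.962025; III: 0; IV: 1.
By total probability, P(X > 6.1) = 0.32·0.462018 + 0.14·0.962025 + 0.24·0 + 0.3·1 = 0.582529.

0.5825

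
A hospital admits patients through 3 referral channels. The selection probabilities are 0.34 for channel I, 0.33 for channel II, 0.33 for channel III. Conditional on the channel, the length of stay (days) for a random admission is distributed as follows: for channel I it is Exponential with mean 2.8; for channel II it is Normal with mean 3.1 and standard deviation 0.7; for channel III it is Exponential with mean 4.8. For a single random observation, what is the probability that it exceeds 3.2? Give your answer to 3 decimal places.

Conditional on each channel, P(X > 3.2): I: 0.318907; II: 0.443202; III: 0.513417.
By total probability, P(X > 3.2) = 0.34·0.318907 + 0.33·0.443202 + 0.33·0.513417 = 0.424112.

0.424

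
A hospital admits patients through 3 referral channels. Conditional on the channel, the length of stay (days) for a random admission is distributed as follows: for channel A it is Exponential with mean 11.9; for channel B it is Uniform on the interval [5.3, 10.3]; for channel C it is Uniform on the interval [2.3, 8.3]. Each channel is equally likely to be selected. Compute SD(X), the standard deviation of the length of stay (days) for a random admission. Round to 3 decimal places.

Per component, A: μ=11.9, E[X²]=283.22; B: μ=7.8, E[X²]=62.9233; C: μ=5.3, E[X²]=31.09.
E[X] = 0.333333·11.9 + 0.333333·7.8 + 0.333333·5.3 = 8.33333.
E[X²] = 0.333333·283.22 + 0.333333·62.9233 + 0.333333·31.09 = 125.744.
Var(X) = E[X²] − (E[X])² = 125.744 − 69.4444 = 56.3.
SD(X) = √56.3 = 7.50333.

7.503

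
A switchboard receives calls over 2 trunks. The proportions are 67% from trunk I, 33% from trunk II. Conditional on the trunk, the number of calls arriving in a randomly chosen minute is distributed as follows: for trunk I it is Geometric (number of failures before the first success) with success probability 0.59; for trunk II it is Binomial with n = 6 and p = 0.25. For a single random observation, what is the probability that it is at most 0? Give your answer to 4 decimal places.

Conditional on each trunk, P(X ≤ 0): I: 0.59; II: 0.177979.
By total probability, P(X ≤ 0) = 0.67·0.59 + 0.33·0.177979 = 0.454033.

0.4540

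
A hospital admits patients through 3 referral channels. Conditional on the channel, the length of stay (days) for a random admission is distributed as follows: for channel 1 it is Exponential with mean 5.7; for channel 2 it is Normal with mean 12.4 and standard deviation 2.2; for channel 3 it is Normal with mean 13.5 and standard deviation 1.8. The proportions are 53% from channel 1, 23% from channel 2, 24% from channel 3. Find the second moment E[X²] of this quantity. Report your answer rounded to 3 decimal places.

115.435

For each component E[X²] = Var + (mean)², giving 1: 64.98; 2: 158.6; 3: 185.49.
Overall E[X²] = 0.53·64.98 + 0.23·158.6 + 0.24·185.49 = 115.435.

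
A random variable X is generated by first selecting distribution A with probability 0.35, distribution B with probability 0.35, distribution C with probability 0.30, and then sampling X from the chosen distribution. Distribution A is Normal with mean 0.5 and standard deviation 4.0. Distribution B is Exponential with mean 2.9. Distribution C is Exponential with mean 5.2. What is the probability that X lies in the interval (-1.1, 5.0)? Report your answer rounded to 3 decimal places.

Conditional on each component, P(-1.1 < X < 5.0): A: 0.525127; B: 0.821673; C: 0.617696.
By total probability, P(-1.1 < X < 5.0) = 0.35·0.525127 + 0.35·0.821673 + 0.3·0.617696 = 0.656689.

0.657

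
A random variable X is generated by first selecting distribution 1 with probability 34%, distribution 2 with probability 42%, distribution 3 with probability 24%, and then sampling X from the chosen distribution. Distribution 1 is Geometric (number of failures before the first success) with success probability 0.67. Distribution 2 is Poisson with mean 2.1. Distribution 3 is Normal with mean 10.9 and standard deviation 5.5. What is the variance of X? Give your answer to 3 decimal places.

25.405

Per component, 1: μ=0.492537, E[X²]=0.977723; 2: μ=2.1, E[X²]=6.51; 3: μ=10.9, E[X²]=149.06.
E[X] = 0.34·0.492537 + 0.42·2.1 + 0.24·10.9 = 3.66546.
E[X²] = 0.34·0.977723 + 0.42·6.51 + 0.24·149.06 = 38.841.
Var(X) = E[X²] − (E[X])² = 38.841 − 13.4356 = 25.4054.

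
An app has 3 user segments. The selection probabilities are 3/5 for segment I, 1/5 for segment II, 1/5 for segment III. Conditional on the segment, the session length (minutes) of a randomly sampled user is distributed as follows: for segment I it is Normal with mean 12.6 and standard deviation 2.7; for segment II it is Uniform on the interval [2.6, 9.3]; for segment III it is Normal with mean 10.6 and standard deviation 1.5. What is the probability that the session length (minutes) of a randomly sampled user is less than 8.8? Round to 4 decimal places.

Conditional on each segment, P(X < 8.8): I: 0.0796533; II: 0.925373; III: 0.11507.
By total probability, P(X < 8.8) = 0.6·0.0796533 + 0.2·0.925373 + 0.2·0.11507 = 0.255881.

0.2559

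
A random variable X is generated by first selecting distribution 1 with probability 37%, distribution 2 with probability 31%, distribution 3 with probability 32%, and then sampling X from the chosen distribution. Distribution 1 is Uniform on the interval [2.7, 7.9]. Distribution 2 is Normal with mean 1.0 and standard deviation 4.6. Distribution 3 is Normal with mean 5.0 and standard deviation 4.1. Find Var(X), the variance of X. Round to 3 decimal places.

16.491

Per component, 1: μ=5.3, E[X²]=30.3433; 2: μ=1, E[X²]=22.16; 3: μ=5, E[X²]=41.81.
E[X] = 0.37·5.3 + 0.31·1 + 0.32·5 = 3.871.
E[X²] = 0.37·30.3433 + 0.31·22.16 + 0.32·41.81 = 31.4758.
Var(X) = E[X²] − (E[X])² = 31.4758 − 14.9846 = 16.4912.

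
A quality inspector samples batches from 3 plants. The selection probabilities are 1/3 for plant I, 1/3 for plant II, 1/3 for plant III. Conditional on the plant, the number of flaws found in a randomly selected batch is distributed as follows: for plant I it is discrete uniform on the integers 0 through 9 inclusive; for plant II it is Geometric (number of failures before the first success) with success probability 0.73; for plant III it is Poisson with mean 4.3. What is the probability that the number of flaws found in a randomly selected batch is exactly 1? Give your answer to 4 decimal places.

0.1185

Conditional on each plant, P(X = 1): I: 0.1; II: 0.1971; III: 0.0583448.
By total probability, P(X = 1) = 0.333333·0.1 + 0.333333·0.1971 + 0.333333·0.0583448 = 0.118482.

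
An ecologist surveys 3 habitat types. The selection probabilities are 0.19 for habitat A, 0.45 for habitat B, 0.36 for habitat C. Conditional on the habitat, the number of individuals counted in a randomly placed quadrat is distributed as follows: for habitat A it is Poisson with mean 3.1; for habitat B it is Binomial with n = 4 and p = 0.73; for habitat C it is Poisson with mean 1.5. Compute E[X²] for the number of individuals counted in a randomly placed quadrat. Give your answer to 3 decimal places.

7.957

For each component E[X²] = Var + (mean)², giving A: 12.71; B: 9.3148; C: 3.75.
Overall E[X²] = 0.19·12.71 + 0.45·9.3148 + 0.36·3.75 = 7.95656.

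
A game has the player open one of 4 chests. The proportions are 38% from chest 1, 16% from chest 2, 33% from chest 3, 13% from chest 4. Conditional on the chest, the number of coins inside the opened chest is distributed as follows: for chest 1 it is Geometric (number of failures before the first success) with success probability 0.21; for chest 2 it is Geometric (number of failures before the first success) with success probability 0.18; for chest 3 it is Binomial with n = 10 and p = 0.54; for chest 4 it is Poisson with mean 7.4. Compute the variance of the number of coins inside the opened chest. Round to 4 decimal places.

14.0445

Per component, 1: μ=3.7619, E[X²]=32.0658; 2: μ=4.55556, E[X²]=46.0617; 3: μ=5.4, E[X²]=31.644; 4: μ=7.4, E[X²]=62.16.
E[X] = 0.38·3.7619 + 0.16·4.55556 + 0.33·5.4 + 0.13·7.4 = 4.90241.
E[X²] = 0.38·32.0658 + 0.16·46.0617 + 0.33·31.644 + 0.13·62.16 = 38.0782.
Var(X) = E[X²] − (E[X])² = 38.0782 − 24.0337 = 14.0445.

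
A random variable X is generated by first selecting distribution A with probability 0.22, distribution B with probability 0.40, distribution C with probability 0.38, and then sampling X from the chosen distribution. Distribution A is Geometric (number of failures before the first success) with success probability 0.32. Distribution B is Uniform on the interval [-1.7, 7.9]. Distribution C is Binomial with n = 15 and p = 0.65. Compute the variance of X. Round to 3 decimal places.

17.496

Per component, A: μ=2.125, E[X²]=11.1562; B: μ=3.1, E[X²]=17.29; C: μ=9.75, E[X²]=98.475.
E[X] = 0.22·2.125 + 0.4·3.1 + 0.38·9.75 = 5.4125.
E[X²] = 0.22·11.1562 + 0.4·17.29 + 0.38·98.475 = 46.7909.
Var(X) = E[X²] − (E[X])² = 46.7909 − 29.2952 = 17.4957.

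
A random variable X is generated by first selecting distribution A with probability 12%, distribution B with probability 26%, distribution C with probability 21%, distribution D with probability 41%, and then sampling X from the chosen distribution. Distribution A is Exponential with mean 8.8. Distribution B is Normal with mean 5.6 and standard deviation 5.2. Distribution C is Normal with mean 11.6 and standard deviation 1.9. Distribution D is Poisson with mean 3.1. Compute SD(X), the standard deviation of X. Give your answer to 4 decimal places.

Per component, A: μ=8.8, E[X²]=154.88; B: μ=5.6, E[X²]=58.4; C: μ=11.6, E[X²]=138.17; D: μ=3.1, E[X²]=12.71.
E[X] = 0.12·8.8 + 0.26·5.6 + 0.21·11.6 + 0.41·3.1 = 6.219.
E[X²] = 0.12·154.88 + 0.26·58.4 + 0.21·138.17 + 0.41·12.71 = 67.9964.
Var(X) = E[X²] − (E[X])² = 67.9964 − 38.676 = 29.3204.
SD(X) = √29.3204 = 5.41484.

5.4148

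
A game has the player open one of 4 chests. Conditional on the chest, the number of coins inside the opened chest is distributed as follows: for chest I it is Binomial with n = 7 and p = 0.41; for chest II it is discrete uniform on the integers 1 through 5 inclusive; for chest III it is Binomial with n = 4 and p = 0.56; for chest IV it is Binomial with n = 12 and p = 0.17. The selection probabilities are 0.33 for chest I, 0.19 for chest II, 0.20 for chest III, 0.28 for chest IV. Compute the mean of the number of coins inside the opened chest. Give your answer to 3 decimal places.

2.536

Component means — I: 2.87; II: 3; III: 2.24; IV: 2.04.
E[X] = 0.33·2.87 + 0.19·3 + 0.2·2.24 + 0.28·2.04 = 2.5363.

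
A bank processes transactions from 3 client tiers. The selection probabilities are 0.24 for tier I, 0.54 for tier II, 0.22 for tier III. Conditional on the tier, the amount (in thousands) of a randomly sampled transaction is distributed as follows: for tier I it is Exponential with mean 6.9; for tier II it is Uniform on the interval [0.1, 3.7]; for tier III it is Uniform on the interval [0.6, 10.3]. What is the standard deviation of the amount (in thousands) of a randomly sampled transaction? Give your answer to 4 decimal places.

Per component, I: μ=6.9, E[X²]=95.22; II: μ=1.9, E[X²]=4.69; III: μ=5.45, E[X²]=37.5433.
E[X] = 0.24·6.9 + 0.54·1.9 + 0.22·5.45 = 3.881.
E[X²] = 0.24·95.22 + 0.54·4.69 + 0.22·37.5433 = 33.6449.
Var(X) = E[X²] − (E[X])² = 33.6449 − 15.0622 = 18.5828.
SD(X) = √18.5828 = 4.31077.

4.3108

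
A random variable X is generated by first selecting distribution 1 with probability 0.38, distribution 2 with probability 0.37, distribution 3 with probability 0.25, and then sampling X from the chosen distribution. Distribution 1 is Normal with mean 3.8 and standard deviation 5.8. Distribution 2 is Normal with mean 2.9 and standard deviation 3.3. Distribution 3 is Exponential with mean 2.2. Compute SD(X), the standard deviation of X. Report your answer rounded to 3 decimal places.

Per component, 1: μ=3.8, E[X²]=48.08; 2: μ=2.9, E[X²]=19.3; 3: μ=2.2, E[X²]=9.68.
E[X] = 0.38·3.8 + 0.37·2.9 + 0.25·2.2 = 3.067.
E[X²] = 0.38·48.08 + 0.37·19.3 + 0.25·9.68 = 27.8314.
Var(X) = E[X²] − (E[X])² = 27.8314 − 9.40649 = 18.4249.
SD(X) = √18.4249 = 4.29242.

4.292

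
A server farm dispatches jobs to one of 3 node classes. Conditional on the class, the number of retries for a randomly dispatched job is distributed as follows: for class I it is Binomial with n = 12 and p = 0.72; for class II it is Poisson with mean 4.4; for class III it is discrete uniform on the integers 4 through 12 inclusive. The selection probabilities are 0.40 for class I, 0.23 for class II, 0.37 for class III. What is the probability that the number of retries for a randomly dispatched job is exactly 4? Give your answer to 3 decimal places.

0.087

Conditional on each class, P(X = 4): I: 0.00502573; II: 0.191736; III: 0.111111.
By total probability, P(X = 4) = 0.4·0.00502573 + 0.23·0.191736 + 0.37·0.111111 = 0.0872207.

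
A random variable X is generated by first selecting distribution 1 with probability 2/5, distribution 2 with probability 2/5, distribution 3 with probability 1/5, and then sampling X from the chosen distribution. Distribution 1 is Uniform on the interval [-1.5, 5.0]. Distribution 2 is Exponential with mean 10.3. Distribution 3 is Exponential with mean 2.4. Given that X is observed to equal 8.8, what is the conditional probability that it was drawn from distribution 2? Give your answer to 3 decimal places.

0.886

Likelihoods f(8.8 | ·): 1: 0; 2: 0.0413157; 3: 0.0106506.
Posterior ∝ prior × likelihood. Numerator for 2: 0.4·0.0413157 = 0.0165263.
Normalizing constant: 0.4·0 + 0.4·0.0413157 + 0.2·0.0106506 = 0.0186564.
P(2 | observation) = 0.0165263 / 0.0186564 = 0.885823.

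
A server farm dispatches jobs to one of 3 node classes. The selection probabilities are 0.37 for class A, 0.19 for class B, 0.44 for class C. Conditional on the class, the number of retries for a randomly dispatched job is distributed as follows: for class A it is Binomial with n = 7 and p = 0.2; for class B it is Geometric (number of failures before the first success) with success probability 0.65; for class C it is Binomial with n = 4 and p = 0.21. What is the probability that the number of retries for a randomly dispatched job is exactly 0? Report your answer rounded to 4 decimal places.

Conditional on each class, P(X = 0): A: 0.209715; B: 0.65; C: 0.389501.
By total probability, P(X = 0) = 0.37·0.209715 + 0.19·0.65 + 0.44·0.389501 = 0.372475.

0.3725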